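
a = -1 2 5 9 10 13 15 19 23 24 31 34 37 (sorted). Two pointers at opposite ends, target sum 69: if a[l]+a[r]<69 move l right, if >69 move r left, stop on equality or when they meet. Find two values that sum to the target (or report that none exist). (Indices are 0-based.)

no pair

[0,12] -1+37=36 <69 → l++
[1,12] 2+37=39 <69 → l++
[2,12] 5+37=42 <69 → l++
[3,12] 9+37=46 <69 → l++
[4,12] 10+37=47 <69 → l++
[5,12] 13+37=50 <69 → l++
[6,12] 15+37=52 <69 → l++
[7,12] 19+37=56 <69 → l++
[8,12] 23+37=60 <69 → l++
[9,12] 24+37=61 <69 → l++
[10,12] 31+37=68 <69 → l++
[11,12] 34+37=71 >69 → r--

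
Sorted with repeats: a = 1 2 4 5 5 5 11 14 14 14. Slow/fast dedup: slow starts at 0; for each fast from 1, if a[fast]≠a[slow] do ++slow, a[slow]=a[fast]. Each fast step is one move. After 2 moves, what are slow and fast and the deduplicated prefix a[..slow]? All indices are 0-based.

slow=2, fast=3, prefix=[1, 2, 4]

(s=0,f=1) a[fast]=2≠a[slow]=1 write a[1]=2 → slow++,fast++
(s=1,f=2) a[fast]=4≠a[slow]=2 write a[2]=4 → slow++,fast++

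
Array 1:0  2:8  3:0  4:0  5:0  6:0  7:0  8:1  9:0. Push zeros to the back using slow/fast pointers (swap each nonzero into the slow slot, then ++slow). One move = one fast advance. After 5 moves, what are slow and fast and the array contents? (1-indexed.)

(s=1,f=1) a[fast]=0 → fast++
(s=1,f=2) a[fast]=8≠0 swap→a[1]=8 → slow++,fast++
(s=2,f=3) a[fast]=0 → fast++
(s=2,f=4) a[fast]=0 → fast++
(s=2,f=5) a[fast]=0 → fast++

slow=2, fast=6, a=[8, 0, 0, 0, 0, 0, 0, 1, 0]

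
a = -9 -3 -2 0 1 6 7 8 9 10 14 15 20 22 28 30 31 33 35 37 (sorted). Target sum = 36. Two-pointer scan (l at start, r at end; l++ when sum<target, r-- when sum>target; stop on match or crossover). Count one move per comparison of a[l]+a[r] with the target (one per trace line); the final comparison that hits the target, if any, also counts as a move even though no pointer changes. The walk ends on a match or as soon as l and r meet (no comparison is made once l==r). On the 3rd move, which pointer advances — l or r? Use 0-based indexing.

[0,19] -9+37=28 <36 → l++
[1,19] -3+37=34 <36 → l++
[2,19] -2+37=35 <36 → l++

l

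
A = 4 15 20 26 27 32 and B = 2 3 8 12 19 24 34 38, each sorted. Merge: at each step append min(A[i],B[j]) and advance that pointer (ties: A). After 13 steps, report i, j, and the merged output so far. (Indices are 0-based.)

i=6, j=7, merged so far=[2, 3, 4, 8, 12, 15, 19, 20, 24, 26, 27, 32, 34]

i=0 j=0: A[i]=4>B[j]=2 take 2, j++
i=0 j=1: A[i]=4>B[j]=3 take 3, j++
i=0 j=2: A[i]=4<=B[j]=8 take 4, i++
i=1 j=2: A[i]=15>B[j]=8 take 8, j++
i=1 j=3: A[i]=15>B[j]=12 take 12, j++
i=1 j=4: A[i]=15<=B[j]=19 take 15, i++
i=2 j=4: A[i]=20>B[j]=19 take 19, j++
i=2 j=5: A[i]=20<=B[j]=24 take 20, i++
i=3 j=5: A[i]=26>B[j]=24 take 24, j++
i=3 j=6: A[i]=26<=B[j]=34 take 26, i++
i=4 j=6: A[i]=27<=B[j]=34 take 27, i++
i=5 j=6: A[i]=32<=B[j]=34 take 32, i++
i=6 j=6: A done, take B[j]=34, j++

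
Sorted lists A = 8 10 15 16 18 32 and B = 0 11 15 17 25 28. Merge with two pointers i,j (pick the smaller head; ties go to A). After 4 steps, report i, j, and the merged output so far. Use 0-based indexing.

i=2, j=2, merged so far=[0, 8, 10, 11]

i=0 j=0: A[i]=8>B[j]=0 take 0, j++
i=0 j=1: A[i]=8<=B[j]=11 take 8, i++
i=1 j=1: A[i]=10<=B[j]=11 take 10, i++
i=2 j=1: A[i]=15>B[j]=11 take 11, j++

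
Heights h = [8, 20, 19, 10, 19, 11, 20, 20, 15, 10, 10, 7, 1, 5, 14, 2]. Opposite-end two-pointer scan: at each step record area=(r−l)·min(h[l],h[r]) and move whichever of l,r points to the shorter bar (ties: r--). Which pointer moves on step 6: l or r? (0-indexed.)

[0,15] min(8,2)*15=30 best=30 * → r--
[0,14] min(8,14)*14=112 best=112 * → l++
[1,14] min(20,14)*13=182 best=182 * → r--
[1,13] min(20,5)*12=60 best=182 → r--
[1,12] min(20,1)*11=11 best=182 → r--
[1,11] min(20,7)*10=70 best=182 → r--

r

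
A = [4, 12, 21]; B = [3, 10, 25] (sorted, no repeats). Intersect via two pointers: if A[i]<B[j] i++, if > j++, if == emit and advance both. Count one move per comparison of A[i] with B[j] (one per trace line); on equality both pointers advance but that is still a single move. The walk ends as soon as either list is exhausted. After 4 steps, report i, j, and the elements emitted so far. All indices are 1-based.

[i=1,j=1] 4>3 → j++
[i=1,j=2] 4<10 → i++
[i=2,j=2] 12>10 → j++
[i=2,j=3] 12<25 → i++

i=3, j=3, emitted=[]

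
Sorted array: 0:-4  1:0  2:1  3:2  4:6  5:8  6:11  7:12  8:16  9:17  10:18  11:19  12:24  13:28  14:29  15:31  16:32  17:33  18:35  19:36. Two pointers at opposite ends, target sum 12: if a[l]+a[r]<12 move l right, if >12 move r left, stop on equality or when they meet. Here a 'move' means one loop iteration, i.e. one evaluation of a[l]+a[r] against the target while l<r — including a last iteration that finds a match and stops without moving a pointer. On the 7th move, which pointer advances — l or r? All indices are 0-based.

l=0 r=19: -4+36=32 >12, r--
l=0 r=18: -4+35=31 >12, r--
l=0 r=17: -4+33=29 >12, r--
l=0 r=16: -4+32=28 >12, r--
l=0 r=15: -4+31=27 >12, r--
l=0 r=14: -4+29=25 >12, r--
l=0 r=13: -4+28=24 >12, r--

r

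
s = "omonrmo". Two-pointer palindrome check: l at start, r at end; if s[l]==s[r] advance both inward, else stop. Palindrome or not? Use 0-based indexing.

[0,6] 'o'=='o' → l++,r--
[1,5] 'm'=='m' → l++,r--
[2,4] 'o'!='r' → stop

not a palindrome (mismatch at 2,4)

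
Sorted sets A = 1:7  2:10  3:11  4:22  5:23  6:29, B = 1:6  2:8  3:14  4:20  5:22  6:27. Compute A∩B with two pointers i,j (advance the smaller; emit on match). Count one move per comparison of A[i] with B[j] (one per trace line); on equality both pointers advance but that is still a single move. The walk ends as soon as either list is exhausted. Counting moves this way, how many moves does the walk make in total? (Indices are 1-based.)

10 moves

[i=1,j=1] 7>6 → j++
[i=1,j=2] 7<8 → i++
[i=2,j=2] 10>8 → j++
[i=2,j=3] 10<14 → i++
[i=3,j=3] 11<14 → i++
[i=4,j=3] 22>14 → j++
[i=4,j=4] 22>20 → j++
[i=4,j=5] 22==22 emit → i++,j++
[i=5,j=6] 23<27 → i++
[i=6,j=6] 29>27 → j++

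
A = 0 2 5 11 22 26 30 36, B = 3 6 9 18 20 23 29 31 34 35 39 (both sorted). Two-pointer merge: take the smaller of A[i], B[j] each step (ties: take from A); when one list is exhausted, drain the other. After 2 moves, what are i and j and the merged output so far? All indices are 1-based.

i=1 j=1: A[i]=0<=B[j]=3 take 0, i++
i=2 j=1: A[i]=2<=B[j]=3 take 2, i++

i=3, j=1, merged so far=[0, 2]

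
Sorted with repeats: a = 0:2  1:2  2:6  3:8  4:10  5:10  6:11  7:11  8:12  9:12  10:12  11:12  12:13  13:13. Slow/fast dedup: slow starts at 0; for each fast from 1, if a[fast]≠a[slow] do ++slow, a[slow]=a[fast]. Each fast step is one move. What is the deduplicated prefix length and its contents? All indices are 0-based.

length 7; prefix = [2, 6, 8, 10, 11, 12, 13]

(s=0,f=1) a[fast]=2=a[slow] dup → fast++
(s=0,f=2) a[fast]=6≠a[slow]=2 write a[1]=6 → slow++,fast++
(s=1,f=3) a[fast]=8≠a[slow]=6 write a[2]=8 → slow++,fast++
(s=2,f=4) a[fast]=10≠a[slow]=8 write a[3]=10 → slow++,fast++
(s=3,f=5) a[fast]=10=a[slow] dup → fast++
(s=3,f=6) a[fast]=11≠a[slow]=10 write a[4]=11 → slow++,fast++
(s=4,f=7) a[fast]=11=a[slow] dup → fast++
(s=4,f=8) a[fast]=12≠a[slow]=11 write a[5]=12 → slow++,fast++
(s=5,f=9) a[fast]=12=a[slow] dup → fast++
(s=5,f=10) a[fast]=12=a[slow] dup → fast++
(s=5,f=11) a[fast]=12=a[slow] dup → fast++
(s=5,f=12) a[fast]=13≠a[slow]=12 write a[6]=13 → slow++,fast++
(s=6,f=13) a[fast]=13=a[slow] dup → fast++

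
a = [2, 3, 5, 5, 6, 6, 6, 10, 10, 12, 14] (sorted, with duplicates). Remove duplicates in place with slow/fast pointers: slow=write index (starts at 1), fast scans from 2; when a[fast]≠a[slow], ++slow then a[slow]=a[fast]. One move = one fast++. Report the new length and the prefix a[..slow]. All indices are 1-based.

slow=1 fast=2: a[fast]=3≠a[slow]=2 write a[2]=3, slow++,fast++
slow=2 fast=3: a[fast]=5≠a[slow]=3 write a[3]=5, slow++,fast++
slow=3 fast=4: a[fast]=5=a[slow] dup, fast++
slow=3 fast=5: a[fast]=6≠a[slow]=5 write a[4]=6, slow++,fast++
slow=4 fast=6: a[fast]=6=a[slow] dup, fast++
slow=4 fast=7: a[fast]=6=a[slow] dup, fast++
slow=4 fast=8: a[fast]=10≠a[slow]=6 write a[5]=10, slow++,fast++
slow=5 fast=9: a[fast]=10=a[slow] dup, fast++
slow=5 fast=10: a[fast]=12≠a[slow]=10 write a[6]=12, slow++,fast++
slow=6 fast=11: a[fast]=14≠a[slow]=12 write a[7]=14, slow++,fast++

length 7; prefix = [2, 3, 5, 6, 10, 12, 14]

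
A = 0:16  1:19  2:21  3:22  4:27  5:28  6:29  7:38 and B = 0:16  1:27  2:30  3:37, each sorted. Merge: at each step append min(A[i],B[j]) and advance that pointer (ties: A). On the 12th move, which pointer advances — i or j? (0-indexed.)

i=0 j=0: A[i]=16<=B[j]=16 take 16, i++
i=1 j=0: A[i]=19>B[j]=16 take 16, j++
i=1 j=1: A[i]=19<=B[j]=27 take 19, i++
i=2 j=1: A[i]=21<=B[j]=27 take 21, i++
i=3 j=1: A[i]=22<=B[j]=27 take 22, i++
i=4 j=1: A[i]=27<=B[j]=27 take 27, i++
i=5 j=1: A[i]=28>B[j]=27 take 27, j++
i=5 j=2: A[i]=28<=B[j]=30 take 28, i++
i=6 j=2: A[i]=29<=B[j]=30 take 29, i++
i=7 j=2: A[i]=38>B[j]=30 take 30, j++
i=7 j=3: A[i]=38>B[j]=37 take 37, j++
i=7 j=4: B done, take A[i]=38, i++

i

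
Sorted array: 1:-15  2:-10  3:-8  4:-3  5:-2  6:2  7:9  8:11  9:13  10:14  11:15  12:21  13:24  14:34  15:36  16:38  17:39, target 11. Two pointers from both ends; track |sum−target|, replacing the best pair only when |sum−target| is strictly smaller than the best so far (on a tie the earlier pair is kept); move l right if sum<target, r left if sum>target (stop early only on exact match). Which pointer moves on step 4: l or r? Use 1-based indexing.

l=1 r=17: -15+39=24 d=13 *, r--
l=1 r=16: -15+38=23 d=12 *, r--
l=1 r=15: -15+36=21 d=10 *, r--
l=1 r=14: -15+34=19 d=8 *, r--

r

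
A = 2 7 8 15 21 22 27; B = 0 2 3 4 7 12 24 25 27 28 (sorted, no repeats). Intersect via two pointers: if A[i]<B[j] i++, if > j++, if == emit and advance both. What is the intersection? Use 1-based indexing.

intersection = [2, 7, 27]

i=1 j=1: 2>0, j++
i=1 j=2: 2==2 emit, i++,j++
i=2 j=3: 7>3, j++
i=2 j=4: 7>4, j++
i=2 j=5: 7==7 emit, i++,j++
i=3 j=6: 8<12, i++
i=4 j=6: 15>12, j++
i=4 j=7: 15<24, i++
i=5 j=7: 21<24, i++
i=6 j=7: 22<24, i++
i=7 j=7: 27>24, j++
i=7 j=8: 27>25, j++
i=7 j=9: 27==27 emit, i++,j++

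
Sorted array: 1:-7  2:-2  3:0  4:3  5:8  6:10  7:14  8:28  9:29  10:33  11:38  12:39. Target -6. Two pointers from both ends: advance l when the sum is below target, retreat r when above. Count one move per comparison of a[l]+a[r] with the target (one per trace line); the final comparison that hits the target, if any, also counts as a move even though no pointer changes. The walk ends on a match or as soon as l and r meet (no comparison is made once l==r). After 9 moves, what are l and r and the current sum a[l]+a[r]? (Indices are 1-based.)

[1,12] -7+39=32 >-6 → r--
[1,11] -7+38=31 >-6 → r--
[1,10] -7+33=26 >-6 → r--
[1,9] -7+29=22 >-6 → r--
[1,8] -7+28=21 >-6 → r--
[1,7] -7+14=7 >-6 → r--
[1,6] -7+10=3 >-6 → r--
[1,5] -7+8=1 >-6 → r--
[1,4] -7+3=-4 >-6 → r--

l=1, r=3, sum=-7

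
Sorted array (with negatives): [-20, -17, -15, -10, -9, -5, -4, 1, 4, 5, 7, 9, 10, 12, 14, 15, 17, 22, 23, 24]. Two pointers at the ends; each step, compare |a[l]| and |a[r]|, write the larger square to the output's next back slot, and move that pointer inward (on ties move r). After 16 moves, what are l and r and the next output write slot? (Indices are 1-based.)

l=1 r=20: |-20|<=|24| out[20]=576, r--
l=1 r=19: |-20|<=|23| out[19]=529, r--
l=1 r=18: |-20|<=|22| out[18]=484, r--
l=1 r=17: |-20|>|17| out[17]=400, l++
l=2 r=17: |-17|<=|17| out[16]=289, r--
l=2 r=16: |-17|>|15| out[15]=289, l++
l=3 r=16: |-15|<=|15| out[14]=225, r--
l=3 r=15: |-15|>|14| out[13]=225, l++
l=4 r=15: |-10|<=|14| out[12]=196, r--
l=4 r=14: |-10|<=|12| out[11]=144, r--
l=4 r=13: |-10|<=|10| out[10]=100, r--
l=4 r=12: |-10|>|9| out[9]=100, l++
l=5 r=12: |-9|<=|9| out[8]=81, r--
l=5 r=11: |-9|>|7| out[7]=81, l++
l=6 r=11: |-5|<=|7| out[6]=49, r--
l=6 r=10: |-5|<=|5| out[5]=25, r--

l=6, r=9, next write slot=4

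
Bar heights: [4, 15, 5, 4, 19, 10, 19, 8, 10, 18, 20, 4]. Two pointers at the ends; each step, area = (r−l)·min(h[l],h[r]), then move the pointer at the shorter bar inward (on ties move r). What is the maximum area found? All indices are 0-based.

[0,11] min(4,4)*11=44 best=44 * → r--
[0,10] min(4,20)*10=40 best=44 → l++
[1,10] min(15,20)*9=135 best=135 * → l++
[2,10] min(5,20)*8=40 best=135 → l++
[3,10] min(4,20)*7=28 best=135 → l++
[4,10] min(19,20)*6=114 best=135 → l++
[5,10] min(10,20)*5=50 best=135 → l++
[6,10] min(19,20)*4=76 best=135 → l++
[7,10] min(8,20)*3=24 best=135 → l++
[8,10] min(10,20)*2=20 best=135 → l++
[9,10] min(18,20)*1=18 best=135 → l++

max area = 135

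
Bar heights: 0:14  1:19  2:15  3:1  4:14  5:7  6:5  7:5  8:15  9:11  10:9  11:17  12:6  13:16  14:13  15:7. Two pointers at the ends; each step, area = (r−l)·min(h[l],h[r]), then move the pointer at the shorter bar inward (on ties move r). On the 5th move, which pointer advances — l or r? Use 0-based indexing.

l=0 r=15: min(14,7)*15=105 best=105 *, r--
l=0 r=14: min(14,13)*14=182 best=182 *, r--
l=0 r=13: min(14,16)*13=182 best=182, l++
l=1 r=13: min(19,16)*12=192 best=192 *, r--
l=1 r=12: min(19,6)*11=66 best=192, r--

r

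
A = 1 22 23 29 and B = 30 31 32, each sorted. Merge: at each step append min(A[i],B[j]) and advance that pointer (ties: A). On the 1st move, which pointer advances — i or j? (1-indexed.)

i

i=1 j=1: A[i]=1<=B[j]=30 take 1, i++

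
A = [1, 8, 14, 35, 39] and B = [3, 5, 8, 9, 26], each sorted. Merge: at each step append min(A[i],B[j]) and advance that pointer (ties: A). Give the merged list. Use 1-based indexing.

[1, 3, 5, 8, 8, 9, 14, 26, 35, 39]

i=1 j=1: A[i]=1<=B[j]=3 take 1, i++
i=2 j=1: A[i]=8>B[j]=3 take 3, j++
i=2 j=2: A[i]=8>B[j]=5 take 5, j++
i=2 j=3: A[i]=8<=B[j]=8 take 8, i++
i=3 j=3: A[i]=14>B[j]=8 take 8, j++
i=3 j=4: A[i]=14>B[j]=9 take 9, j++
i=3 j=5: A[i]=14<=B[j]=26 take 14, i++
i=4 j=5: A[i]=35>B[j]=26 take 26, j++
i=4 j=6: B done, take A[i]=35, i++
i=5 j=6: B done, take A[i]=39, i++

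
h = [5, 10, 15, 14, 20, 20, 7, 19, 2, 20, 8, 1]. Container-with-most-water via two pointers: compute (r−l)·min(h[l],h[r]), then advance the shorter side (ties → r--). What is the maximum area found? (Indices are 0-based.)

max area = 105

[0,11] min(5,1)*11=11 best=11 * → r--
[0,10] min(5,8)*10=50 best=50 * → l++
[1,10] min(10,8)*9=72 best=72 * → r--
[1,9] min(10,20)*8=80 best=80 * → l++
[2,9] min(15,20)*7=105 best=105 * → l++
[3,9] min(14,20)*6=84 best=105 → l++
[4,9] min(20,20)*5=100 best=105 → r--
[4,8] min(20,2)*4=8 best=105 → r--
[4,7] min(20,19)*3=57 best=105 → r--
[4,6] min(20,7)*2=14 best=105 → r--
[4,5] min(20,20)*1=20 best=105 → r--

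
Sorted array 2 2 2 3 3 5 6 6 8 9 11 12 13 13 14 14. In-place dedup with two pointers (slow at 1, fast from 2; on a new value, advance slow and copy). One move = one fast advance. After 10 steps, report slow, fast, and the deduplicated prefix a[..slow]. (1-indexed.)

slow=7, fast=12, prefix=[2, 3, 5, 6, 8, 9, 11]

(s=1,f=2) a[fast]=2=a[slow] dup → fast++
(s=1,f=3) a[fast]=2=a[slow] dup → fast++
(s=1,f=4) a[fast]=3≠a[slow]=2 write a[2]=3 → slow++,fast++
(s=2,f=5) a[fast]=3=a[slow] dup → fast++
(s=2,f=6) a[fast]=5≠a[slow]=3 write a[3]=5 → slow++,fast++
(s=3,f=7) a[fast]=6≠a[slow]=5 write a[4]=6 → slow++,fast++
(s=4,f=8) a[fast]=6=a[slow] dup → fast++
(s=4,f=9) a[fast]=8≠a[slow]=6 write a[5]=8 → slow++,fast++
(s=5,f=10) a[fast]=9≠a[slow]=8 write a[6]=9 → slow++,fast++
(s=6,f=11) a[fast]=11≠a[slow]=9 write a[7]=11 → slow++,fast++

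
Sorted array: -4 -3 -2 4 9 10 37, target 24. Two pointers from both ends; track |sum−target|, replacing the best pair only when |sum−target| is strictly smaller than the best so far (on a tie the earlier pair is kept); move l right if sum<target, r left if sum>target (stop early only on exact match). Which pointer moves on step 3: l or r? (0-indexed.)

l

[0,6] -4+37=33 d=9 * → r--
[0,5] -4+10=6 d=18 → l++
[1,5] -3+10=7 d=17 → l++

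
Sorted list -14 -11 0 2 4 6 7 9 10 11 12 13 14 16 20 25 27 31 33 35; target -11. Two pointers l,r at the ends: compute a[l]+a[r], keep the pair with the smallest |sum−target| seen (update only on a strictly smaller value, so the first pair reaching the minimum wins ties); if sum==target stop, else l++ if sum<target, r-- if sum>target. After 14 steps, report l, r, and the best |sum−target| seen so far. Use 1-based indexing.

[1,20] -14+35=21 d=32 * → r--
[1,19] -14+33=19 d=30 * → r--
[1,18] -14+31=17 d=28 * → r--
[1,17] -14+27=13 d=24 * → r--
[1,16] -14+25=11 d=22 * → r--
[1,15] -14+20=6 d=17 * → r--
[1,14] -14+16=2 d=13 * → r--
[1,13] -14+14=0 d=11 * → r--
[1,12] -14+13=-1 d=10 * → r--
[1,11] -14+12=-2 d=9 * → r--
[1,10] -14+11=-3 d=8 * → r--
[1,9] -14+10=-4 d=7 * → r--
[1,8] -14+9=-5 d=6 * → r--
[1,7] -14+7=-7 d=4 * → r--

l=1, r=6, best |Δ|=4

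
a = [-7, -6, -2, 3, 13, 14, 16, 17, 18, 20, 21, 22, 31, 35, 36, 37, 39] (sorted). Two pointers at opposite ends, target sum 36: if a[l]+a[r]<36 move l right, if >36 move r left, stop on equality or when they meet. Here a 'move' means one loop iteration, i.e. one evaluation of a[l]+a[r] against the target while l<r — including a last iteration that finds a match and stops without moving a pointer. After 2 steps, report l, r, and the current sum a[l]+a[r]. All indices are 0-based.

l=2, r=16, sum=37

l=0 r=16: -7+39=32 <36, l++
l=1 r=16: -6+39=33 <36, l++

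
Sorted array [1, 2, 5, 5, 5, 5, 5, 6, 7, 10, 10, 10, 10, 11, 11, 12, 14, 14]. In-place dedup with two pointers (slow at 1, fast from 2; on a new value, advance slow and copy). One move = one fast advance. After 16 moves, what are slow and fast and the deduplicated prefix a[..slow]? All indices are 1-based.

(s=1,f=2) a[fast]=2≠a[slow]=1 write a[2]=2 → slow++,fast++
(s=2,f=3) a[fast]=5≠a[slow]=2 write a[3]=5 → slow++,fast++
(s=3,f=4) a[fast]=5=a[slow] dup → fast++
(s=3,f=5) a[fast]=5=a[slow] dup → fast++
(s=3,f=6) a[fast]=5=a[slow] dup → fast++
(s=3,f=7) a[fast]=5=a[slow] dup → fast++
(s=3,f=8) a[fast]=6≠a[slow]=5 write a[4]=6 → slow++,fast++
(s=4,f=9) a[fast]=7≠a[slow]=6 write a[5]=7 → slow++,fast++
(s=5,f=10) a[fast]=10≠a[slow]=7 write a[6]=10 → slow++,fast++
(s=6,f=11) a[fast]=10=a[slow] dup → fast++
(s=6,f=12) a[fast]=10=a[slow] dup → fast++
(s=6,f=13) a[fast]=10=a[slow] dup → fast++
(s=6,f=14) a[fast]=11≠a[slow]=10 write a[7]=11 → slow++,fast++
(s=7,f=15) a[fast]=11=a[slow] dup → fast++
(s=7,f=16) a[fast]=12≠a[slow]=11 write a[8]=12 → slow++,fast++
(s=8,f=17) a[fast]=14≠a[slow]=12 write a[9]=14 → slow++,fast++

slow=9, fast=18, prefix=[1, 2, 5, 6, 7, 10, 11, 12, 14]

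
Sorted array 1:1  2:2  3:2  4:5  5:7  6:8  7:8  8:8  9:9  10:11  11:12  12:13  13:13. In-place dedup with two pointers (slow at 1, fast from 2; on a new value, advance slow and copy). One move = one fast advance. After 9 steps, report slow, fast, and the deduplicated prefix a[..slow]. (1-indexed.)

slow=7, fast=11, prefix=[1, 2, 5, 7, 8, 9, 11]

(s=1,f=2) a[fast]=2≠a[slow]=1 write a[2]=2 → slow++,fast++
(s=2,f=3) a[fast]=2=a[slow] dup → fast++
(s=2,f=4) a[fast]=5≠a[slow]=2 write a[3]=5 → slow++,fast++
(s=3,f=5) a[fast]=7≠a[slow]=5 write a[4]=7 → slow++,fast++
(s=4,f=6) a[fast]=8≠a[slow]=7 write a[5]=8 → slow++,fast++
(s=5,f=7) a[fast]=8=a[slow] dup → fast++
(s=5,f=8) a[fast]=8=a[slow] dup → fast++
(s=5,f=9) a[fast]=9≠a[slow]=8 write a[6]=9 → slow++,fast++
(s=6,f=10) a[fast]=11≠a[slow]=9 write a[7]=11 → slow++,fast++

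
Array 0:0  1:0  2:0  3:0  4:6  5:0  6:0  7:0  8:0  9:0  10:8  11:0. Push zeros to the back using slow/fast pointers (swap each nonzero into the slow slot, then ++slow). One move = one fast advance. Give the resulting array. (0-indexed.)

(s=0,f=0) a[fast]=0 → fast++
(s=0,f=1) a[fast]=0 → fast++
(s=0,f=2) a[fast]=0 → fast++
(s=0,f=3) a[fast]=0 → fast++
(s=0,f=4) a[fast]=6≠0 swap→a[0]=6 → slow++,fast++
(s=1,f=5) a[fast]=0 → fast++
(s=1,f=6) a[fast]=0 → fast++
(s=1,f=7) a[fast]=0 → fast++
(s=1,f=8) a[fast]=0 → fast++
(s=1,f=9) a[fast]=0 → fast++
(s=1,f=10) a[fast]=8≠0 swap→a[1]=8 → slow++,fast++
(s=2,f=11) a[fast]=0 → fast++

[6, 8, 0, 0, 0, 0, 0, 0, 0, 0, 0, 0]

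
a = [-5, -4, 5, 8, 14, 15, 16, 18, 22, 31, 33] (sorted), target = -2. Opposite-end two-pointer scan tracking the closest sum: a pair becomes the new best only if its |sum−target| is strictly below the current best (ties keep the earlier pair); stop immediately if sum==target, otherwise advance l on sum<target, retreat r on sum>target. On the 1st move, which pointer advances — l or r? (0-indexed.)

[0,10] -5+33=28 d=30 * → r--

r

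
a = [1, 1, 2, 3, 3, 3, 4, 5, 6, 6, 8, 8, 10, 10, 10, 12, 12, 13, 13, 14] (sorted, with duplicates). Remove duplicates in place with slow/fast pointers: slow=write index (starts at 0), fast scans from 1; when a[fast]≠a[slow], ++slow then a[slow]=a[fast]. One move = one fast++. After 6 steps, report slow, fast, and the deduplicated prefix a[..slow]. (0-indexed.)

slow=3, fast=7, prefix=[1, 2, 3, 4]

slow=0 fast=1: a[fast]=1=a[slow] dup, fast++
slow=0 fast=2: a[fast]=2≠a[slow]=1 write a[1]=2, slow++,fast++
slow=1 fast=3: a[fast]=3≠a[slow]=2 write a[2]=3, slow++,fast++
slow=2 fast=4: a[fast]=3=a[slow] dup, fast++
slow=2 fast=5: a[fast]=3=a[slow] dup, fast++
slow=2 fast=6: a[fast]=4≠a[slow]=3 write a[3]=4, slow++,fast++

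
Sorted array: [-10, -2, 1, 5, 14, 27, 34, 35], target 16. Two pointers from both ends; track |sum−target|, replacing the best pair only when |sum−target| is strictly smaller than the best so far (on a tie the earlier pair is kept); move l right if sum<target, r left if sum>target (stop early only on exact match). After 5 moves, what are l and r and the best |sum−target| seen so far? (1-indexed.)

l=3, r=5, best |Δ|=1

[1,8] -10+35=25 d=9 * → r--
[1,7] -10+34=24 d=8 * → r--
[1,6] -10+27=17 d=1 * → r--
[1,5] -10+14=4 d=12 → l++
[2,5] -2+14=12 d=4 → l++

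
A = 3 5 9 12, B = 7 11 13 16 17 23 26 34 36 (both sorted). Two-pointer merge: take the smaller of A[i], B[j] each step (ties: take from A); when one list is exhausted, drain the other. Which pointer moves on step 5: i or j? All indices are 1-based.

j

[i=1,j=1] A[i]=3<=B[j]=7 take 3 → i++
[i=2,j=1] A[i]=5<=B[j]=7 take 5 → i++
[i=3,j=1] A[i]=9>B[j]=7 take 7 → j++
[i=3,j=2] A[i]=9<=B[j]=11 take 9 → i++
[i=4,j=2] A[i]=12>B[j]=11 take 11 → j++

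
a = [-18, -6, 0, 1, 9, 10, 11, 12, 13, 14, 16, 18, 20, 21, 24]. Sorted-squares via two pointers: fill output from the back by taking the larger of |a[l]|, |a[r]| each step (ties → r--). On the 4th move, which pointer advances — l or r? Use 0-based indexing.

r

l=0 r=14: |-18|<=|24| out[14]=576, r--
l=0 r=13: |-18|<=|21| out[13]=441, r--
l=0 r=12: |-18|<=|20| out[12]=400, r--
l=0 r=11: |-18|<=|18| out[11]=324, r--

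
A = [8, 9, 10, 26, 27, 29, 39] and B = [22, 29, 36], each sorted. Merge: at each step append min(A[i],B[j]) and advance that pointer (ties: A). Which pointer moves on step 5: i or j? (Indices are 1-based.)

i

[i=1,j=1] A[i]=8<=B[j]=22 take 8 → i++
[i=2,j=1] A[i]=9<=B[j]=22 take 9 → i++
[i=3,j=1] A[i]=10<=B[j]=22 take 10 → i++
[i=4,j=1] A[i]=26>B[j]=22 take 22 → j++
[i=4,j=2] A[i]=26<=B[j]=29 take 26 → i++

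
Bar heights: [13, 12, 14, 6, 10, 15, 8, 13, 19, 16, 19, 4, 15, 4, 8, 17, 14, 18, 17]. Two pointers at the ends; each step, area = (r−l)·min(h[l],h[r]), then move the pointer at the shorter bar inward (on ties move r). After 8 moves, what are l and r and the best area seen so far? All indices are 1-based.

l=9, r=19, best area=234

l=1 r=19: min(13,17)*18=234 best=234 *, l++
l=2 r=19: min(12,17)*17=204 best=234, l++
l=3 r=19: min(14,17)*16=224 best=234, l++
l=4 r=19: min(6,17)*15=90 best=234, l++
l=5 r=19: min(10,17)*14=140 best=234, l++
l=6 r=19: min(15,17)*13=195 best=234, l++
l=7 r=19: min(8,17)*12=96 best=234, l++
l=8 r=19: min(13,17)*11=143 best=234, l++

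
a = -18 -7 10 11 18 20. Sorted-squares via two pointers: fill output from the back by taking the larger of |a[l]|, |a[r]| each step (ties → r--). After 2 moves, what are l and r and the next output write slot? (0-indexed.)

l=0 r=5: |-18|<=|20| out[5]=400, r--
l=0 r=4: |-18|<=|18| out[4]=324, r--

l=0, r=3, next write slot=3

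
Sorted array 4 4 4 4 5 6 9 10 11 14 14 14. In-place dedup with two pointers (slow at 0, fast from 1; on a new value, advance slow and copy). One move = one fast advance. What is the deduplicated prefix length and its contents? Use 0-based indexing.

length 7; prefix = [4, 5, 6, 9, 10, 11, 14]

(s=0,f=1) a[fast]=4=a[slow] dup → fast++
(s=0,f=2) a[fast]=4=a[slow] dup → fast++
(s=0,f=3) a[fast]=4=a[slow] dup → fast++
(s=0,f=4) a[fast]=5≠a[slow]=4 write a[1]=5 → slow++,fast++
(s=1,f=5) a[fast]=6≠a[slow]=5 write a[2]=6 → slow++,fast++
(s=2,f=6) a[fast]=9≠a[slow]=6 write a[3]=9 → slow++,fast++
(s=3,f=7) a[fast]=10≠a[slow]=9 write a[4]=10 → slow++,fast++
(s=4,f=8) a[fast]=11≠a[slow]=10 write a[5]=11 → slow++,fast++
(s=5,f=9) a[fast]=14≠a[slow]=11 write a[6]=14 → slow++,fast++
(s=6,f=10) a[fast]=14=a[slow] dup → fast++
(s=6,f=11) a[fast]=14=a[slow] dup → fast++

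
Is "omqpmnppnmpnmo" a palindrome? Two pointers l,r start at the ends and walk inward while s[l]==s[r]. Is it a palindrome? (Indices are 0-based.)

l=0 r=13: 'o'=='o', l++,r--
l=1 r=12: 'm'=='m', l++,r--
l=2 r=11: 'q'!='n', stop

not a palindrome (mismatch at 2,11)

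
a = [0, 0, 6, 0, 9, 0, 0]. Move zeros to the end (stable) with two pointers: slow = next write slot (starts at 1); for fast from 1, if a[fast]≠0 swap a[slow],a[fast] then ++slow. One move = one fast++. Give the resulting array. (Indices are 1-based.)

[6, 9, 0, 0, 0, 0, 0]

(s=1,f=1) a[fast]=0 → fast++
(s=1,f=2) a[fast]=0 → fast++
(s=1,f=3) a[fast]=6≠0 swap→a[1]=6 → slow++,fast++
(s=2,f=4) a[fast]=0 → fast++
(s=2,f=5) a[fast]=9≠0 swap→a[2]=9 → slow++,fast++
(s=3,f=6) a[fast]=0 → fast++
(s=3,f=7) a[fast]=0 → fast++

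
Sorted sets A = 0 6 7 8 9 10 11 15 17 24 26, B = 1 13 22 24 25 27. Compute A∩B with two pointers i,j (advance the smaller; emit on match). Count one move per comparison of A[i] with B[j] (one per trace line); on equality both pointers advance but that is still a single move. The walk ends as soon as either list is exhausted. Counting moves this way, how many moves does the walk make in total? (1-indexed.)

15 moves

[i=1,j=1] 0<1 → i++
[i=2,j=1] 6>1 → j++
[i=2,j=2] 6<13 → i++
[i=3,j=2] 7<13 → i++
[i=4,j=2] 8<13 → i++
[i=5,j=2] 9<13 → i++
[i=6,j=2] 10<13 → i++
[i=7,j=2] 11<13 → i++
[i=8,j=2] 15>13 → j++
[i=8,j=3] 15<22 → i++
[i=9,j=3] 17<22 → i++
[i=10,j=3] 24>22 → j++
[i=10,j=4] 24==24 emit → i++,j++
[i=11,j=5] 26>25 → j++
[i=11,j=6] 26<27 → i++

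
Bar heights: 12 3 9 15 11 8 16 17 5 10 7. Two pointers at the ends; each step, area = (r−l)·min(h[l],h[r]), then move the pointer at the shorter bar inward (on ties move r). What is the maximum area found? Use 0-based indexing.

[0,10] min(12,7)*10=70 best=70 * → r--
[0,9] min(12,10)*9=90 best=90 * → r--
[0,8] min(12,5)*8=40 best=90 → r--
[0,7] min(12,17)*7=84 best=90 → l++
[1,7] min(3,17)*6=18 best=90 → l++
[2,7] min(9,17)*5=45 best=90 → l++
[3,7] min(15,17)*4=60 best=90 → l++
[4,7] min(11,17)*3=33 best=90 → l++
[5,7] min(8,17)*2=16 best=90 → l++
[6,7] min(16,17)*1=16 best=90 → l++

max area = 90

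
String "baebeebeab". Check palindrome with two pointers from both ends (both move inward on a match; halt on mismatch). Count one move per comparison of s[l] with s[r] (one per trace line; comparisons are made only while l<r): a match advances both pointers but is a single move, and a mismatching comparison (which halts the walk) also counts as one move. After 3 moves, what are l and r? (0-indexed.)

l=0 r=9: 'b'=='b', l++,r--
l=1 r=8: 'a'=='a', l++,r--
l=2 r=7: 'e'=='e', l++,r--

l=3, r=6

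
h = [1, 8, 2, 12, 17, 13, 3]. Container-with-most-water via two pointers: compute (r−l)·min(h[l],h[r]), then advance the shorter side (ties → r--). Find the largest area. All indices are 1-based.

max area = 32

[1,7] min(1,3)*6=6 best=6 * → l++
[2,7] min(8,3)*5=15 best=15 * → r--
[2,6] min(8,13)*4=32 best=32 * → l++
[3,6] min(2,13)*3=6 best=32 → l++
[4,6] min(12,13)*2=24 best=32 → l++
[5,6] min(17,13)*1=13 best=32 → r--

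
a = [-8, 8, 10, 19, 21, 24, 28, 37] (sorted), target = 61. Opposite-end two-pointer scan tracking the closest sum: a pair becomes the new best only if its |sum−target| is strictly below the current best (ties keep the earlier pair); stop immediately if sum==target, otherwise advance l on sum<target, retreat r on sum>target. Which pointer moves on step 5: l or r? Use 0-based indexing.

[0,7] -8+37=29 d=32 * → l++
[1,7] 8+37=45 d=16 * → l++
[2,7] 10+37=47 d=14 * → l++
[3,7] 19+37=56 d=5 * → l++
[4,7] 21+37=58 d=3 * → l++

l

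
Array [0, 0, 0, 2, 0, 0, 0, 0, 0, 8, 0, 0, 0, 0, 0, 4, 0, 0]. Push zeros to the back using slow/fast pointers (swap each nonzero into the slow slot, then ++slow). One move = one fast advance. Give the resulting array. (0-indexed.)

[2, 8, 4, 0, 0, 0, 0, 0, 0, 0, 0, 0, 0, 0, 0, 0, 0, 0]

slow=0 fast=0: a[fast]=0, fast++
slow=0 fast=1: a[fast]=0, fast++
slow=0 fast=2: a[fast]=0, fast++
slow=0 fast=3: a[fast]=2≠0 swap→a[0]=2, slow++,fast++
slow=1 fast=4: a[fast]=0, fast++
slow=1 fast=5: a[fast]=0, fast++
slow=1 fast=6: a[fast]=0, fast++
slow=1 fast=7: a[fast]=0, fast++
slow=1 fast=8: a[fast]=0, fast++
slow=1 fast=9: a[fast]=8≠0 swap→a[1]=8, slow++,fast++
slow=2 fast=10: a[fast]=0, fast++
slow=2 fast=11: a[fast]=0, fast++
slow=2 fast=12: a[fast]=0, fast++
slow=2 fast=13: a[fast]=0, fast++
slow=2 fast=14: a[fast]=0, fast++
slow=2 fast=15: a[fast]=4≠0 swap→a[2]=4, slow++,fast++
slow=3 fast=16: a[fast]=0, fast++
slow=3 fast=17: a[fast]=0, fast++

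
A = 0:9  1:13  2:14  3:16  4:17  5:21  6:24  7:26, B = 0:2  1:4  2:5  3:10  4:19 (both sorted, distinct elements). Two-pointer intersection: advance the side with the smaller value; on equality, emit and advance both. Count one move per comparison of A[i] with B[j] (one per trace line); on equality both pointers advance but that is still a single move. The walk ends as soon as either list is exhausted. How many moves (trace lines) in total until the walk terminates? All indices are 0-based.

10 moves

i=0 j=0: 9>2, j++
i=0 j=1: 9>4, j++
i=0 j=2: 9>5, j++
i=0 j=3: 9<10, i++
i=1 j=3: 13>10, j++
i=1 j=4: 13<19, i++
i=2 j=4: 14<19, i++
i=3 j=4: 16<19, i++
i=4 j=4: 17<19, i++
i=5 j=4: 21>19, j++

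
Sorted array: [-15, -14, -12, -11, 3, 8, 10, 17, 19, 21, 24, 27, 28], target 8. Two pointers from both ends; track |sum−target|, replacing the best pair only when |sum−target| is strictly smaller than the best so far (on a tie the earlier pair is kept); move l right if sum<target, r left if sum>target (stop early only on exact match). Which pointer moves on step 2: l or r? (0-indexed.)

l=0 r=12: -15+28=13 d=5 *, r--
l=0 r=11: -15+27=12 d=4 *, r--

r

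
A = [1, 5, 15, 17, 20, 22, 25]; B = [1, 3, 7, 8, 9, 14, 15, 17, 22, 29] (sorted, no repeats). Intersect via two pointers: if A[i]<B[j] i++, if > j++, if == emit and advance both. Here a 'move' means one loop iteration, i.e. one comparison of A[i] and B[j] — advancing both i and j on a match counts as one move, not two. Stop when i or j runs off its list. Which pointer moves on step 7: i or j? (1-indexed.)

[i=1,j=1] 1==1 emit → i++,j++
[i=2,j=2] 5>3 → j++
[i=2,j=3] 5<7 → i++
[i=3,j=3] 15>7 → j++
[i=3,j=4] 15>8 → j++
[i=3,j=5] 15>9 → j++
[i=3,j=6] 15>14 → j++

j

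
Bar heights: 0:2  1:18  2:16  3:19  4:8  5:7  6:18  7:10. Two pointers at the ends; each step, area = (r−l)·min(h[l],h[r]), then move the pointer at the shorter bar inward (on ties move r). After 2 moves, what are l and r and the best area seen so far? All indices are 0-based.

l=1, r=6, best area=60

l=0 r=7: min(2,10)*7=14 best=14 *, l++
l=1 r=7: min(18,10)*6=60 best=60 *, r--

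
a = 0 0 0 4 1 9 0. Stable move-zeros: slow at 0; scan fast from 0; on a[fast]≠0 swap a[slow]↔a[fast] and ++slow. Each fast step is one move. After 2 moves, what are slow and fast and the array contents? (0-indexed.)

(s=0,f=0) a[fast]=0 → fast++
(s=0,f=1) a[fast]=0 → fast++

slow=0, fast=2, a=[0, 0, 0, 4, 1, 9, 0]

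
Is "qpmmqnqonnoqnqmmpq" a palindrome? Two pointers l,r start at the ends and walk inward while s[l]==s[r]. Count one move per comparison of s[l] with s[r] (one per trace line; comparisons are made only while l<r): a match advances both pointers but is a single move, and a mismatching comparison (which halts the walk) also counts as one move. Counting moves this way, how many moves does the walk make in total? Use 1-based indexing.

9 moves

[1,18] 'q'=='q' → l++,r--
[2,17] 'p'=='p' → l++,r--
[3,16] 'm'=='m' → l++,r--
[4,15] 'm'=='m' → l++,r--
[5,14] 'q'=='q' → l++,r--
[6,13] 'n'=='n' → l++,r--
[7,12] 'q'=='q' → l++,r--
[8,11] 'o'=='o' → l++,r--
[9,10] 'n'=='n' → l++,r--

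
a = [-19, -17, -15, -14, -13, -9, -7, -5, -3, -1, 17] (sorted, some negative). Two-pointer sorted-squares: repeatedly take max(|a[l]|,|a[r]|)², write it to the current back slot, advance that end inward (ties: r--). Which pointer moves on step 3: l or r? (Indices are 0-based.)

l=0 r=10: |-19|>|17| out[10]=361, l++
l=1 r=10: |-17|<=|17| out[9]=289, r--
l=1 r=9: |-17|>|-1| out[8]=289, l++

l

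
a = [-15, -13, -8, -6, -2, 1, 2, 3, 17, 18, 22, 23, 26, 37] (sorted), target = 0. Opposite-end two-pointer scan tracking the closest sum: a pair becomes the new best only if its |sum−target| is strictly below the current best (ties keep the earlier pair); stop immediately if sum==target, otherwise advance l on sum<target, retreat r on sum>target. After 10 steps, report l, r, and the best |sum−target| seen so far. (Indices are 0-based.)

l=0 r=13: -15+37=22 d=22 *, r--
l=0 r=12: -15+26=11 d=11 *, r--
l=0 r=11: -15+23=8 d=8 *, r--
l=0 r=10: -15+22=7 d=7 *, r--
l=0 r=9: -15+18=3 d=3 *, r--
l=0 r=8: -15+17=2 d=2 *, r--
l=0 r=7: -15+3=-12 d=12, l++
l=1 r=7: -13+3=-10 d=10, l++
l=2 r=7: -8+3=-5 d=5, l++
l=3 r=7: -6+3=-3 d=3, l++

l=4, r=7, best |Δ|=2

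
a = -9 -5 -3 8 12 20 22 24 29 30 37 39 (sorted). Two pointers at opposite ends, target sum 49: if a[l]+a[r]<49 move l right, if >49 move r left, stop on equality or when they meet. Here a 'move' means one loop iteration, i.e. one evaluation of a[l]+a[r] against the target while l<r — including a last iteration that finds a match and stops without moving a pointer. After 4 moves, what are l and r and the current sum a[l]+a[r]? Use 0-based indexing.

l=4, r=11, sum=51

[0,11] -9+39=30 <49 → l++
[1,11] -5+39=34 <49 → l++
[2,11] -3+39=36 <49 → l++
[3,11] 8+39=47 <49 → l++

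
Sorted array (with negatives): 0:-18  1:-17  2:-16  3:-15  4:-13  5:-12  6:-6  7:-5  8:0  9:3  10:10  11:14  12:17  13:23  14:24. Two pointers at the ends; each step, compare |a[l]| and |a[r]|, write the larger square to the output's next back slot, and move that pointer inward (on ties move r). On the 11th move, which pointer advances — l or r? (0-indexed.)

l=0 r=14: |-18|<=|24| out[14]=576, r--
l=0 r=13: |-18|<=|23| out[13]=529, r--
l=0 r=12: |-18|>|17| out[12]=324, l++
l=1 r=12: |-17|<=|17| out[11]=289, r--
l=1 r=11: |-17|>|14| out[10]=289, l++
l=2 r=11: |-16|>|14| out[9]=256, l++
l=3 r=11: |-15|>|14| out[8]=225, l++
l=4 r=11: |-13|<=|14| out[7]=196, r--
l=4 r=10: |-13|>|10| out[6]=169, l++
l=5 r=10: |-12|>|10| out[5]=144, l++
l=6 r=10: |-6|<=|10| out[4]=100, r--

r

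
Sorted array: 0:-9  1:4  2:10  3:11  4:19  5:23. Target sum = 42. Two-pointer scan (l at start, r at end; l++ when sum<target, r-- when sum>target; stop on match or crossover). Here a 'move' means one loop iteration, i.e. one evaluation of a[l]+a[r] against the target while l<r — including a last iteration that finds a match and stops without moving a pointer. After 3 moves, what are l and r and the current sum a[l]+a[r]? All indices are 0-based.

l=0 r=5: -9+23=14 <42, l++
l=1 r=5: 4+23=27 <42, l++
l=2 r=5: 10+23=33 <42, l++

l=3, r=5, sum=34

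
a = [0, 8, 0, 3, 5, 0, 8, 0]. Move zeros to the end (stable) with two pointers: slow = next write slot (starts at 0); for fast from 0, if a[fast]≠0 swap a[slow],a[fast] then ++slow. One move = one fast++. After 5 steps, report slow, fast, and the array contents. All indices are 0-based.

(s=0,f=0) a[fast]=0 → fast++
(s=0,f=1) a[fast]=8≠0 swap→a[0]=8 → slow++,fast++
(s=1,f=2) a[fast]=0 → fast++
(s=1,f=3) a[fast]=3≠0 swap→a[1]=3 → slow++,fast++
(s=2,f=4) a[fast]=5≠0 swap→a[2]=5 → slow++,fast++

slow=3, fast=5, a=[8, 3, 5, 0, 0, 0, 8, 0]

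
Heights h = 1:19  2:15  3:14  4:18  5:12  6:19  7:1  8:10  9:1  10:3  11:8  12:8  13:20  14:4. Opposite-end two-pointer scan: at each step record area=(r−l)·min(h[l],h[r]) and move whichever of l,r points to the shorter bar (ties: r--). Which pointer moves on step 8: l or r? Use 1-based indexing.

l

l=1 r=14: min(19,4)*13=52 best=52 *, r--
l=1 r=13: min(19,20)*12=228 best=228 *, l++
l=2 r=13: min(15,20)*11=165 best=228, l++
l=3 r=13: min(14,20)*10=140 best=228, l++
l=4 r=13: min(18,20)*9=162 best=228, l++
l=5 r=13: min(12,20)*8=96 best=228, l++
l=6 r=13: min(19,20)*7=133 best=228, l++
l=7 r=13: min(1,20)*6=6 best=228, l++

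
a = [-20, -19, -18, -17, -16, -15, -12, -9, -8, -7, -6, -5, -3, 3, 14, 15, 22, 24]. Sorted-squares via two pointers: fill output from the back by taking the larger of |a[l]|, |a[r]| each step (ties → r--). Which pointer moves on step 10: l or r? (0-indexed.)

[0,17] |-20|<=|24| out[17]=576 → r--
[0,16] |-20|<=|22| out[16]=484 → r--
[0,15] |-20|>|15| out[15]=400 → l++
[1,15] |-19|>|15| out[14]=361 → l++
[2,15] |-18|>|15| out[13]=324 → l++
[3,15] |-17|>|15| out[12]=289 → l++
[4,15] |-16|>|15| out[11]=256 → l++
[5,15] |-15|<=|15| out[10]=225 → r--
[5,14] |-15|>|14| out[9]=225 → l++
[6,14] |-12|<=|14| out[8]=196 → r--

r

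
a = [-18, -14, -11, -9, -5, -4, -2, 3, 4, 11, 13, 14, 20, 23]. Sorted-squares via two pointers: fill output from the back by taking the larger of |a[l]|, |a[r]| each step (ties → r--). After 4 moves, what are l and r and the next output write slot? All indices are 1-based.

l=1 r=14: |-18|<=|23| out[14]=529, r--
l=1 r=13: |-18|<=|20| out[13]=400, r--
l=1 r=12: |-18|>|14| out[12]=324, l++
l=2 r=12: |-14|<=|14| out[11]=196, r--

l=2, r=11, next write slot=10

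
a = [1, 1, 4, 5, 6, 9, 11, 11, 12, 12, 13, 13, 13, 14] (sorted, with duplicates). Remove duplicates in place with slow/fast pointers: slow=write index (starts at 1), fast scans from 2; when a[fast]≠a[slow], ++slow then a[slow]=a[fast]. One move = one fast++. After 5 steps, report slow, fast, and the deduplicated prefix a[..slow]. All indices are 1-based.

(s=1,f=2) a[fast]=1=a[slow] dup → fast++
(s=1,f=3) a[fast]=4≠a[slow]=1 write a[2]=4 → slow++,fast++
(s=2,f=4) a[fast]=5≠a[slow]=4 write a[3]=5 → slow++,fast++
(s=3,f=5) a[fast]=6≠a[slow]=5 write a[4]=6 → slow++,fast++
(s=4,f=6) a[fast]=9≠a[slow]=6 write a[5]=9 → slow++,fast++

slow=5, fast=7, prefix=[1, 4, 5, 6, 9]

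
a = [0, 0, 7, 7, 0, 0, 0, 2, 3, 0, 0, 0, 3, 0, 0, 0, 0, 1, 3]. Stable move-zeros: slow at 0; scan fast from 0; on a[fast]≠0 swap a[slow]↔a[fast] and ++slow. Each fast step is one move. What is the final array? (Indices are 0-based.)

slow=0 fast=0: a[fast]=0, fast++
slow=0 fast=1: a[fast]=0, fast++
slow=0 fast=2: a[fast]=7≠0 swap→a[0]=7, slow++,fast++
slow=1 fast=3: a[fast]=7≠0 swap→a[1]=7, slow++,fast++
slow=2 fast=4: a[fast]=0, fast++
slow=2 fast=5: a[fast]=0, fast++
slow=2 fast=6: a[fast]=0, fast++
slow=2 fast=7: a[fast]=2≠0 swap→a[2]=2, slow++,fast++
slow=3 fast=8: a[fast]=3≠0 swap→a[3]=3, slow++,fast++
slow=4 fast=9: a[fast]=0, fast++
slow=4 fast=10: a[fast]=0, fast++
slow=4 fast=11: a[fast]=0, fast++
slow=4 fast=12: a[fast]=3≠0 swap→a[4]=3, slow++,fast++
slow=5 fast=13: a[fast]=0, fast++
slow=5 fast=14: a[fast]=0, fast++
slow=5 fast=15: a[fast]=0, fast++
slow=5 fast=16: a[fast]=0, fast++
slow=5 fast=17: a[fast]=1≠0 swap→a[5]=1, slow++,fast++
slow=6 fast=18: a[fast]=3≠0 swap→a[6]=3, slow++,fast++

[7, 7, 2, 3, 3, 1, 3, 0, 0, 0, 0, 0, 0, 0, 0, 0, 0, 0, 0]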